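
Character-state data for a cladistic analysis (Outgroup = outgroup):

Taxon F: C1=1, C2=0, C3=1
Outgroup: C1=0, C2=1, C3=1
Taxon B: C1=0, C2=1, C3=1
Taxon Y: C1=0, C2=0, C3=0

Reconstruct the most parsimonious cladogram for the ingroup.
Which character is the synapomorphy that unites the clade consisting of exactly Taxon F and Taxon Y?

Character polarity is set by the outgroup: the derived state is whichever differs from the outgroup's state, so for C2, C3 the derived state is '0', and for the remaining characters it is '1'.
C1: derived state '1' in Taxon F only — an autapomorphy, so it tells us nothing about relationships among taxa.
Only Taxon F and Taxon Y show the derived state '0' for C2, supporting them as a clade.
C3: derived state '0' in Taxon Y only — an autapomorphy, so it tells us nothing about relationships among taxa.
Most parsimonious ingroup topology: ((Taxon Y,Taxon F),Taxon B).
The clade {Taxon F, Taxon Y} is supported by C2: its derived state '0' occurs in exactly those taxa and in no other taxon (including the outgroup).

C2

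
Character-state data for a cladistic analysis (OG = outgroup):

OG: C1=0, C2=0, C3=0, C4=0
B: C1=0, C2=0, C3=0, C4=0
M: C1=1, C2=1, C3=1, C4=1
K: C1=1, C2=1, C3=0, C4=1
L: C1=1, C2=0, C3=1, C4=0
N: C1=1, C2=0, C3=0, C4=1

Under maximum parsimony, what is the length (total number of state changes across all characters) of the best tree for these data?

The outgroup has state '0' for every character, so '1' is the derived state throughout.
C1: derived state '1' in K, L, M, and N only — synapomorphy for {K, L, M, N}.
Only K and M show the derived state '1' for C2, supporting them as a clade.
C3 (state '1') occurs in L and M but conflicts with the nesting implied by the other characters — most parsimoniously interpreted as homoplasy.
C4: derived state '1' in K, M, and N only — synapomorphy for {K, M, N}.
Most parsimonious ingroup topology: (B,(((M,K),N),L)).
Changes per character on this tree: C1: 1; C2: 1; C3: 2; C4: 1.
Total = 5.

5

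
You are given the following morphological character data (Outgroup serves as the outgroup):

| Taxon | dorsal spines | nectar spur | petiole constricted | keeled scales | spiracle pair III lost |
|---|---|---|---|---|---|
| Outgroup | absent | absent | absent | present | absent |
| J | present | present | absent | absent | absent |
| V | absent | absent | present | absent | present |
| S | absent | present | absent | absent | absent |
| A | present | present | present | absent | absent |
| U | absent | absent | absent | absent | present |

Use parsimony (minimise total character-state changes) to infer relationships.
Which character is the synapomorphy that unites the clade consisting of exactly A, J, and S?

Character polarity is set by the outgroup: the derived state is whichever differs from the outgroup's state, so for keeled scales the derived state is 'absent', and for the remaining characters it is 'present'.
dorsal spines (derived state 'present') is shared by A and J — a synapomorphy uniting that clade.
Only A, J, and S show the derived state 'present' for nectar spur, supporting them as a clade.
petiole constricted (state 'present') occurs in A and V but conflicts with the nesting implied by the other characters — most parsimoniously interpreted as homoplasy.
keeled scales (derived state 'absent') is shared by all ingroup taxa — unites the whole ingroup.
spiracle pair III lost: derived state 'present' in U and V only — synapomorphy for {U, V}.
Most parsimonious ingroup topology: (((J,A),S),(V,U)).
The clade {A, J, S} is supported by nectar spur: its derived state 'present' occurs in exactly those taxa and in no other taxon (including the outgroup).

nectar spur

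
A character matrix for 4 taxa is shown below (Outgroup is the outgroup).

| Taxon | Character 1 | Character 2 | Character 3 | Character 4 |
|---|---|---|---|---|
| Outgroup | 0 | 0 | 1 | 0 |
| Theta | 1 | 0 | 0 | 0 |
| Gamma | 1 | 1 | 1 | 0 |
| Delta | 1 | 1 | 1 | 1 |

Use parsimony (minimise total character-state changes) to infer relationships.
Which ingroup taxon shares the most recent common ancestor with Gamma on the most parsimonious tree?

Delta

Character polarity is set by the outgroup: the derived state is whichever differs from the outgroup's state, so for Character 3 the derived state is '0', and for the remaining characters it is '1'.
All ingroup taxa share the derived state '1' for Character 1; it defines the ingroup but does not resolve relationships within it.
Only Delta and Gamma show the derived state '1' for Character 2, supporting them as a clade.
Character 3 (derived state '0') is unique to Theta (autapomorphy; uninformative for grouping).
Character 4: derived state '1' in Delta only — an autapomorphy, so it tells us nothing about relationships among taxa.
Most parsimonious ingroup topology: (Theta,(Gamma,Delta)).
Gamma and Delta form a cherry on this tree, so they are sister taxa.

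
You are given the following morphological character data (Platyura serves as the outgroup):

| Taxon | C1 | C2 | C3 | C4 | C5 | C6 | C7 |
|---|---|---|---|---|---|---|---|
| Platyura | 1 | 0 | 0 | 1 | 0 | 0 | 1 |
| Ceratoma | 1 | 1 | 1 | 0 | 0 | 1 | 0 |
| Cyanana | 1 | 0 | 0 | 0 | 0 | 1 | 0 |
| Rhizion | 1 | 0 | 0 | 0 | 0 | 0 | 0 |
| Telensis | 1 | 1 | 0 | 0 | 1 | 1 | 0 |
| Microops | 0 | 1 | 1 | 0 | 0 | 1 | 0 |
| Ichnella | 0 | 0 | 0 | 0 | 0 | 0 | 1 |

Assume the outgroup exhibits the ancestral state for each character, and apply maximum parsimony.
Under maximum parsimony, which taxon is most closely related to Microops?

Ceratoma

Character polarity is set by the outgroup: the derived state is whichever differs from the outgroup's state, so for C1, C4, C7 the derived state is '0', and for the remaining characters it is '1'.
C1 groups Ichnella and Microops, which is incompatible with the clades supported by the remaining characters; treating it as convergent (homoplasy) costs fewer steps than any alternative tree.
C2: derived state '1' in Ceratoma, Microops, and Telensis only — synapomorphy for {Ceratoma, Microops, Telensis}.
C3: derived state '1' in Ceratoma and Microops only — synapomorphy for {Ceratoma, Microops}.
All ingroup taxa share the derived state '0' for C4; it defines the ingroup but does not resolve relationships within it.
C5: derived state '1' in Telensis only — an autapomorphy, so it tells us nothing about relationships among taxa.
Only Ceratoma, Cyanana, Microops, and Telensis show the derived state '1' for C6, supporting them as a clade.
C7 (derived state '0') is shared by Ceratoma, Cyanana, Microops, Rhizion, and Telensis — a synapomorphy uniting that clade.
Most parsimonious ingroup topology: (((((Ceratoma,Microops),Telensis),Cyanana),Rhizion),Ichnella).
Microops and Ceratoma form a cherry on this tree, so they are sister taxa.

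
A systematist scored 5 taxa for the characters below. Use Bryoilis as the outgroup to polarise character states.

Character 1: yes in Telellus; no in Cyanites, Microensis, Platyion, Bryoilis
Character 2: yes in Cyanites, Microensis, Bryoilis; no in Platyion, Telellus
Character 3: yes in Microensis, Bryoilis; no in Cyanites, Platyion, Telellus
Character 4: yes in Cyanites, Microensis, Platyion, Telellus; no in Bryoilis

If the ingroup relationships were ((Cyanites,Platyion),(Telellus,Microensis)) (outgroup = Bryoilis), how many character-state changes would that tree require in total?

6

Map each character onto ((Cyanites,Platyion),(Telellus,Microensis)) (rooted by Bryoilis) and count the minimum state changes it requires (Fitch parsimony):
Character 1: 1; Character 2: 2; Character 3: 2; Character 4: 1.
Total tree length = 6.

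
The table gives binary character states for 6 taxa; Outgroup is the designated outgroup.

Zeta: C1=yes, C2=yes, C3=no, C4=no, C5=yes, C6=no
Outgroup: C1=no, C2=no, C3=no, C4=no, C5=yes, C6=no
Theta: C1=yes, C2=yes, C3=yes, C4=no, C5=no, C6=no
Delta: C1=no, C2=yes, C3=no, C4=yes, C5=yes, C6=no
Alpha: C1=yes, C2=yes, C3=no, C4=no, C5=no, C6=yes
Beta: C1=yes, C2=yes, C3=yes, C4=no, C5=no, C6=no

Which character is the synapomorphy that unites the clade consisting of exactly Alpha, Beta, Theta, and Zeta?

C1

Character polarity is set by the outgroup: the derived state is whichever differs from the outgroup's state, so for C5 the derived state is 'no', and for the remaining characters it is 'yes'.
C1 (derived state 'yes') is shared by Alpha, Beta, Theta, and Zeta — a synapomorphy uniting that clade.
All ingroup taxa share the derived state 'yes' for C2; it defines the ingroup but does not resolve relationships within it.
C3: derived state 'yes' in Beta and Theta only — synapomorphy for {Beta, Theta}.
C4 (derived state 'yes') is unique to Delta (autapomorphy; uninformative for grouping).
C5 (derived state 'no') is shared by Alpha, Beta, and Theta — a synapomorphy uniting that clade.
C6: derived state 'yes' in Alpha only — an autapomorphy, so it tells us nothing about relationships among taxa.
Most parsimonious ingroup topology: ((Zeta,((Theta,Beta),Alpha)),Delta).
The clade {Alpha, Beta, Theta, Zeta} is supported by C1: its derived state 'yes' occurs in exactly those taxa and in no other taxon (including the outgroup).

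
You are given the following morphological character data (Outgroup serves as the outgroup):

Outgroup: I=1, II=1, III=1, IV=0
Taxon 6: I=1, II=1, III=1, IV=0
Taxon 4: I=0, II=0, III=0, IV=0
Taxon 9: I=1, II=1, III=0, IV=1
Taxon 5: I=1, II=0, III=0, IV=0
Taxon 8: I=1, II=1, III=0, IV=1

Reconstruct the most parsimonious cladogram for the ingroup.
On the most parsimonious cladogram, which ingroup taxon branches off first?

Character polarity is set by the outgroup: the derived state is whichever differs from the outgroup's state, so for I, II, III the derived state is '0', and for the remaining characters it is '1'.
I: derived state '0' in Taxon 4 only — an autapomorphy, so it tells us nothing about relationships among taxa.
II: derived state '0' in Taxon 4 and Taxon 5 only — synapomorphy for {Taxon 4, Taxon 5}.
Only Taxon 4, Taxon 5, Taxon 8, and Taxon 9 show the derived state '0' for III, supporting them as a clade.
Only Taxon 8 and Taxon 9 show the derived state '1' for IV, supporting them as a clade.
Most parsimonious ingroup topology: (Taxon 6,((Taxon 4,Taxon 5),(Taxon 9,Taxon 8))).
Taxon 6 is sister to the clade containing all other ingroup taxa, so it is the earliest-diverging (most basal) ingroup lineage.

Taxon 6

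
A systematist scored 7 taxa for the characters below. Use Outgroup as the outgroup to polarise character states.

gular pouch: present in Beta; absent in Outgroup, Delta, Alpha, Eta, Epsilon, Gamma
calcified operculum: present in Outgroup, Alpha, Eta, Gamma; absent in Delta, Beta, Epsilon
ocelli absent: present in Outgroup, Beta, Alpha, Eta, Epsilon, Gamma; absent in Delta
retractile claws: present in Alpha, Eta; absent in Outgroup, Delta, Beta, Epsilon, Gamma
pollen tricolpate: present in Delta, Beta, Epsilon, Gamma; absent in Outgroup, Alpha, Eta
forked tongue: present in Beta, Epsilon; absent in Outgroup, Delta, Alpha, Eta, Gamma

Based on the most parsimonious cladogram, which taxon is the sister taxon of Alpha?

Character polarity is set by the outgroup: the derived state is whichever differs from the outgroup's state, so for calcified operculum, ocelli absent the derived state is 'absent', and for the remaining characters it is 'present'.
gular pouch (derived state 'present') is unique to Beta (autapomorphy; uninformative for grouping).
calcified operculum (derived state 'absent') is shared by Beta, Delta, and Epsilon — a synapomorphy uniting that clade.
ocelli absent: derived state 'absent' in Delta only — an autapomorphy, so it tells us nothing about relationships among taxa.
retractile claws: derived state 'present' in Alpha and Eta only — synapomorphy for {Alpha, Eta}.
pollen tricolpate: derived state 'present' in Beta, Delta, Epsilon, and Gamma only — synapomorphy for {Beta, Delta, Epsilon, Gamma}.
forked tongue: derived state 'present' in Beta and Epsilon only — synapomorphy for {Beta, Epsilon}.
Most parsimonious ingroup topology: (((Delta,(Beta,Epsilon)),Gamma),(Alpha,Eta)).
Alpha and Eta form a cherry on this tree, so they are sister taxa.

Eta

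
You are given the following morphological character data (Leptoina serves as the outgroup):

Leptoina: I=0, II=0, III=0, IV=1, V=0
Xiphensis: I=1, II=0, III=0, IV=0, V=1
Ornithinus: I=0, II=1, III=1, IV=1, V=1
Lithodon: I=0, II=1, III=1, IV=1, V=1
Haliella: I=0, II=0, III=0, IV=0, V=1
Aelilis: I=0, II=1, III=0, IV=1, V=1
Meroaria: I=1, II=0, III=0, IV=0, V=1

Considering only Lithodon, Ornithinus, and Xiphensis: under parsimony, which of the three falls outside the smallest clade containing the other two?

Xiphensis

Character polarity is set by the outgroup: the derived state is whichever differs from the outgroup's state, so for IV the derived state is '0', and for the remaining characters it is '1'.
I (derived state '1') is shared by Meroaria and Xiphensis — a synapomorphy uniting that clade.
II: derived state '1' in Aelilis, Lithodon, and Ornithinus only — synapomorphy for {Aelilis, Lithodon, Ornithinus}.
Only Lithodon and Ornithinus show the derived state '1' for III, supporting them as a clade.
IV (derived state '0') is shared by Haliella, Meroaria, and Xiphensis — a synapomorphy uniting that clade.
All ingroup taxa share the derived state '1' for V; it defines the ingroup but does not resolve relationships within it.
Most parsimonious ingroup topology: (((Xiphensis,Meroaria),Haliella),((Ornithinus,Lithodon),Aelilis)).
Ornithinus and Lithodon share a more recent common ancestor with each other than either does with Xiphensis, so Xiphensis is the least closely related of the three.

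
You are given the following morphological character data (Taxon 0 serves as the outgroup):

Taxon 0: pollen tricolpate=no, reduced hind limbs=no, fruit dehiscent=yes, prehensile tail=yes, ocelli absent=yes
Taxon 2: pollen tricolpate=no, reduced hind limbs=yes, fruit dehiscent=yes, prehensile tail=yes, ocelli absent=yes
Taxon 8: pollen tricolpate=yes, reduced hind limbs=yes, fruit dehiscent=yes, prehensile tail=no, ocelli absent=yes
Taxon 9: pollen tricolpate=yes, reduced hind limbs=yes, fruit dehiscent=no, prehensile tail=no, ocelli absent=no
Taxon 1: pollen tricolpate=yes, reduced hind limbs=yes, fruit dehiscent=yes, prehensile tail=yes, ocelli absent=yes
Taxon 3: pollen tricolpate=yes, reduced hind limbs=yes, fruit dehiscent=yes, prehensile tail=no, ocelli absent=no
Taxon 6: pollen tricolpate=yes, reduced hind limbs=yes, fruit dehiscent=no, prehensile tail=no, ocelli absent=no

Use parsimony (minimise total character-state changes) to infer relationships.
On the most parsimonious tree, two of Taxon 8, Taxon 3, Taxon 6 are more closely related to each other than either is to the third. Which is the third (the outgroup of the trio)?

Character polarity is set by the outgroup: the derived state is whichever differs from the outgroup's state, so for fruit dehiscent, prehensile tail, ocelli absent the derived state is 'no', and for the remaining characters it is 'yes'.
Only Taxon 1, Taxon 3, Taxon 6, Taxon 8, and Taxon 9 show the derived state 'yes' for pollen tricolpate, supporting them as a clade.
All ingroup taxa share the derived state 'yes' for reduced hind limbs; it defines the ingroup but does not resolve relationships within it.
fruit dehiscent (derived state 'no') is shared by Taxon 6 and Taxon 9 — a synapomorphy uniting that clade.
Only Taxon 3, Taxon 6, Taxon 8, and Taxon 9 show the derived state 'no' for prehensile tail, supporting them as a clade.
ocelli absent (derived state 'no') is shared by Taxon 3, Taxon 6, and Taxon 9 — a synapomorphy uniting that clade.
Most parsimonious ingroup topology: (Taxon 2,((Taxon 8,((Taxon 9,Taxon 6),Taxon 3)),Taxon 1)).
Taxon 6 and Taxon 3 share a more recent common ancestor with each other than either does with Taxon 8, so Taxon 8 is the least closely related of the three.

Taxon 8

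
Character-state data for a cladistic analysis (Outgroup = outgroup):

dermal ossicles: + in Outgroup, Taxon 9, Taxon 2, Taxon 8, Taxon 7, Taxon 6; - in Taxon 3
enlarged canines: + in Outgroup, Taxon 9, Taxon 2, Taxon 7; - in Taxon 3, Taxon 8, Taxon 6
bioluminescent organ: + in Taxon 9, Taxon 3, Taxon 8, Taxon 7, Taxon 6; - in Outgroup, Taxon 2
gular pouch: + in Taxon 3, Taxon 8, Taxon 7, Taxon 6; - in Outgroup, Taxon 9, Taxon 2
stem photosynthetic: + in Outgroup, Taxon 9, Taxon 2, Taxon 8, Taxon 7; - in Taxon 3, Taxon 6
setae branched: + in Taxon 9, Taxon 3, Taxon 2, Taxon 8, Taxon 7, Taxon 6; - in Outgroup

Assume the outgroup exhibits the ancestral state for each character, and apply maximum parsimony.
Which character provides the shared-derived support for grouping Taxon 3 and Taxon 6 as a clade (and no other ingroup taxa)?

Character polarity is set by the outgroup: the derived state is whichever differs from the outgroup's state, so for dermal ossicles, enlarged canines, stem photosynthetic the derived state is '-', and for the remaining characters it is '+'.
dermal ossicles (derived state '-') is unique to Taxon 3 (autapomorphy; uninformative for grouping).
enlarged canines (derived state '-') is shared by Taxon 3, Taxon 6, and Taxon 8 — a synapomorphy uniting that clade.
bioluminescent organ: derived state '+' in Taxon 3, Taxon 6, Taxon 7, Taxon 8, and Taxon 9 only — synapomorphy for {Taxon 3, Taxon 6, Taxon 7, Taxon 8, Taxon 9}.
gular pouch (derived state '+') is shared by Taxon 3, Taxon 6, Taxon 7, and Taxon 8 — a synapomorphy uniting that clade.
stem photosynthetic: derived state '-' in Taxon 3 and Taxon 6 only — synapomorphy for {Taxon 3, Taxon 6}.
setae branched (derived state '+') is shared by all ingroup taxa — unites the whole ingroup.
Most parsimonious ingroup topology: ((Taxon 9,(((Taxon 3,Taxon 6),Taxon 8),Taxon 7)),Taxon 2).
The clade {Taxon 3, Taxon 6} is supported by stem photosynthetic: its derived state '-' occurs in exactly those taxa and in no other taxon (including the outgroup).

stem photosynthetic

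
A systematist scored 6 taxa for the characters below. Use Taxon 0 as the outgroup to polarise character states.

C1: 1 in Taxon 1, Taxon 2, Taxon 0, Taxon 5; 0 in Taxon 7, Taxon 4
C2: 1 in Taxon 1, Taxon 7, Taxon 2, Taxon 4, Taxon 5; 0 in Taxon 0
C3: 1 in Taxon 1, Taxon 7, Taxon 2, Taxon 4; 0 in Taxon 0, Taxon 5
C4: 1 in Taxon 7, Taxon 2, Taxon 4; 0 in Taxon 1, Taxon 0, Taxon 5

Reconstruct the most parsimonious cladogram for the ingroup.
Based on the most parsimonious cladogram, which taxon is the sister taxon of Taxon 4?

Taxon 7

Character polarity is set by the outgroup: the derived state is whichever differs from the outgroup's state, so for C1 the derived state is '0', and for the remaining characters it is '1'.
C1 (derived state '0') is shared by Taxon 4 and Taxon 7 — a synapomorphy uniting that clade.
C2 (derived state '1') is shared by all ingroup taxa — unites the whole ingroup.
C3 (derived state '1') is shared by Taxon 1, Taxon 2, Taxon 4, and Taxon 7 — a synapomorphy uniting that clade.
C4: derived state '1' in Taxon 2, Taxon 4, and Taxon 7 only — synapomorphy for {Taxon 2, Taxon 4, Taxon 7}.
Most parsimonious ingroup topology: (((Taxon 2,(Taxon 7,Taxon 4)),Taxon 1),Taxon 5).
Taxon 4 and Taxon 7 form a cherry on this tree, so they are sister taxa.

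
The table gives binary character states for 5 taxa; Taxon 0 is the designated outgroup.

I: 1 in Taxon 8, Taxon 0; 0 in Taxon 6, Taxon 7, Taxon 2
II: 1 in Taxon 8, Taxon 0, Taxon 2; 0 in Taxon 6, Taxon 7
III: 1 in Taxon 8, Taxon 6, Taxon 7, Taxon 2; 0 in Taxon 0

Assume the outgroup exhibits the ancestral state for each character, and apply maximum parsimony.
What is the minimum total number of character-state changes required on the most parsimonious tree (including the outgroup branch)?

3

Character polarity is set by the outgroup: the derived state is whichever differs from the outgroup's state, so for I, II the derived state is '0', and for the remaining characters it is '1'.
Only Taxon 2, Taxon 6, and Taxon 7 show the derived state '0' for I, supporting them as a clade.
Only Taxon 6 and Taxon 7 show the derived state '0' for II, supporting them as a clade.
All ingroup taxa share the derived state '1' for III; it defines the ingroup but does not resolve relationships within it.
Most parsimonious ingroup topology: (((Taxon 6,Taxon 7),Taxon 2),Taxon 8).
Changes per character on this tree: I: 1; II: 1; III: 1.
Total = 3.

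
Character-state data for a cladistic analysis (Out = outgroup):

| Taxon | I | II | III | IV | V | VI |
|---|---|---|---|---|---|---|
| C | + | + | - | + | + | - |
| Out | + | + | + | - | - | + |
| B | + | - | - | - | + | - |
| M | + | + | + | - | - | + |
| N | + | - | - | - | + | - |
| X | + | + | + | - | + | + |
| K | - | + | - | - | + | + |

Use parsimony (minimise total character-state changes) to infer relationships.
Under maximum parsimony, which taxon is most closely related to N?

B

Character polarity is set by the outgroup: the derived state is whichever differs from the outgroup's state, so for I, II, III, VI the derived state is '-', and for the remaining characters it is '+'.
I (derived state '-') is unique to K (autapomorphy; uninformative for grouping).
II: derived state '-' in B and N only — synapomorphy for {B, N}.
Only B, C, K, and N show the derived state '-' for III, supporting them as a clade.
IV: derived state '+' in C only — an autapomorphy, so it tells us nothing about relationships among taxa.
V: derived state '+' in B, C, K, N, and X only — synapomorphy for {B, C, K, N, X}.
Only B, C, and N show the derived state '-' for VI, supporting them as a clade.
Most parsimonious ingroup topology: (((((N,B),C),K),X),M).
N and B form a cherry on this tree, so they are sister taxa.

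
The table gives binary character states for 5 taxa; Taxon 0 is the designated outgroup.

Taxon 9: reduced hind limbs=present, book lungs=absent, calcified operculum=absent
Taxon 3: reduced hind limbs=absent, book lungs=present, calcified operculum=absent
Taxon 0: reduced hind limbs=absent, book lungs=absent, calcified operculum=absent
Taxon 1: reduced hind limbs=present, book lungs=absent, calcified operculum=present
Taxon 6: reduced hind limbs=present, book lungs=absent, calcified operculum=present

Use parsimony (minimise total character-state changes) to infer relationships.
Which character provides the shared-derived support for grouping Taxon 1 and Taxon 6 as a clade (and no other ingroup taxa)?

calcified operculum

The outgroup has state 'absent' for every character, so 'present' is the derived state throughout.
Only Taxon 1, Taxon 6, and Taxon 9 show the derived state 'present' for reduced hind limbs, supporting them as a clade.
book lungs: derived state 'present' in Taxon 3 only — an autapomorphy, so it tells us nothing about relationships among taxa.
calcified operculum (derived state 'present') is shared by Taxon 1 and Taxon 6 — a synapomorphy uniting that clade.
Most parsimonious ingroup topology: ((Taxon 9,(Taxon 6,Taxon 1)),Taxon 3).
The clade {Taxon 1, Taxon 6} is supported by calcified operculum: its derived state 'present' occurs in exactly those taxa and in no other taxon (including the outgroup).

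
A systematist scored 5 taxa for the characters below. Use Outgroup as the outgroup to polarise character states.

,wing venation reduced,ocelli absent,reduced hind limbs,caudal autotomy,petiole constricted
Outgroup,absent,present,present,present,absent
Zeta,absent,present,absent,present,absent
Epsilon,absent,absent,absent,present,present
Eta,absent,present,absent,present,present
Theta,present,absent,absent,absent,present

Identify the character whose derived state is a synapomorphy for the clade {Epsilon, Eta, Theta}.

petiole constricted

Character polarity is set by the outgroup: the derived state is whichever differs from the outgroup's state, so for ocelli absent, reduced hind limbs, caudal autotomy the derived state is 'absent', and for the remaining characters it is 'present'.
wing venation reduced: derived state 'present' in Theta only — an autapomorphy, so it tells us nothing about relationships among taxa.
ocelli absent (derived state 'absent') is shared by Epsilon and Theta — a synapomorphy uniting that clade.
All ingroup taxa share the derived state 'absent' for reduced hind limbs; it defines the ingroup but does not resolve relationships within it.
caudal autotomy (derived state 'absent') is unique to Theta (autapomorphy; uninformative for grouping).
petiole constricted (derived state 'present') is shared by Epsilon, Eta, and Theta — a synapomorphy uniting that clade.
Most parsimonious ingroup topology: (Zeta,((Epsilon,Theta),Eta)).
The clade {Epsilon, Eta, Theta} is supported by petiole constricted: its derived state 'present' occurs in exactly those taxa and in no other taxon (including the outgroup).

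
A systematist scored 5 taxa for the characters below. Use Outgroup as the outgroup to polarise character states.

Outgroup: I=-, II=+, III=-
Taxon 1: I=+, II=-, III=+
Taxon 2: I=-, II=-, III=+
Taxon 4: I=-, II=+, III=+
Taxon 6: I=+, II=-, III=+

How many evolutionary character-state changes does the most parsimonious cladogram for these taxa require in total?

3

Character polarity is set by the outgroup: the derived state is whichever differs from the outgroup's state, so for II the derived state is '-', and for the remaining characters it is '+'.
I (derived state '+') is shared by Taxon 1 and Taxon 6 — a synapomorphy uniting that clade.
II: derived state '-' in Taxon 1, Taxon 2, and Taxon 6 only — synapomorphy for {Taxon 1, Taxon 2, Taxon 6}.
III (derived state '+') is shared by all ingroup taxa — unites the whole ingroup.
Most parsimonious ingroup topology: (((Taxon 1,Taxon 6),Taxon 2),Taxon 4).
Changes per character on this tree: I: 1; II: 1; III: 1.
Total = 3.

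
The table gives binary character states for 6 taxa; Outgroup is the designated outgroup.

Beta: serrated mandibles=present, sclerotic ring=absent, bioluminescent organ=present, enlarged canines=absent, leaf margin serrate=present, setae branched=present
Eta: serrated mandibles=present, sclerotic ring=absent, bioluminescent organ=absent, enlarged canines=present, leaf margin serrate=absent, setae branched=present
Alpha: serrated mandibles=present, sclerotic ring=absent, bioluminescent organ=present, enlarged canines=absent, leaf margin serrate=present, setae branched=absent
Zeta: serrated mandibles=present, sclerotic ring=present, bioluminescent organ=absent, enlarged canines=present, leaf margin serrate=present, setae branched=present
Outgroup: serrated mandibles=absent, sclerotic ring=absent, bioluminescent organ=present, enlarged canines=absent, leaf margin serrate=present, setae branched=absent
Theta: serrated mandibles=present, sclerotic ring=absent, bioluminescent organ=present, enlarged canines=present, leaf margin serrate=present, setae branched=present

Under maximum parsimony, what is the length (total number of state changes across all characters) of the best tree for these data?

6

Character polarity is set by the outgroup: the derived state is whichever differs from the outgroup's state, so for bioluminescent organ, leaf margin serrate the derived state is 'absent', and for the remaining characters it is 'present'.
serrated mandibles (derived state 'present') is shared by all ingroup taxa — unites the whole ingroup.
sclerotic ring: derived state 'present' in Zeta only — an autapomorphy, so it tells us nothing about relationships among taxa.
Only Eta and Zeta show the derived state 'absent' for bioluminescent organ, supporting them as a clade.
enlarged canines (derived state 'present') is shared by Eta, Theta, and Zeta — a synapomorphy uniting that clade.
leaf margin serrate: derived state 'absent' in Eta only — an autapomorphy, so it tells us nothing about relationships among taxa.
setae branched: derived state 'present' in Beta, Eta, Theta, and Zeta only — synapomorphy for {Beta, Eta, Theta, Zeta}.
Most parsimonious ingroup topology: ((((Eta,Zeta),Theta),Beta),Alpha).
Changes per character on this tree: serrated mandibles: 1; sclerotic ring: 1; bioluminescent organ: 1; enlarged canines: 1; leaf margin serrate: 1; setae branched: 1.
Total = 6.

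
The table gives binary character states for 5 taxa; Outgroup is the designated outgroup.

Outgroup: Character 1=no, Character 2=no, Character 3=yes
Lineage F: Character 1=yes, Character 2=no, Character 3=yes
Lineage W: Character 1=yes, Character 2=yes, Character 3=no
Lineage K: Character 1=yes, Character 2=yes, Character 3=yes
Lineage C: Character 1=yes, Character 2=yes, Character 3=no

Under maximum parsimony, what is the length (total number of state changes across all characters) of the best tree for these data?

Character polarity is set by the outgroup: the derived state is whichever differs from the outgroup's state, so for Character 3 the derived state is 'no', and for the remaining characters it is 'yes'.
All ingroup taxa share the derived state 'yes' for Character 1; it defines the ingroup but does not resolve relationships within it.
Character 2 (derived state 'yes') is shared by Lineage C, Lineage K, and Lineage W — a synapomorphy uniting that clade.
Character 3: derived state 'no' in Lineage C and Lineage W only — synapomorphy for {Lineage C, Lineage W}.
Most parsimonious ingroup topology: (Lineage F,((Lineage W,Lineage C),Lineage K)).
Changes per character on this tree: Character 1: 1; Character 2: 1; Character 3: 1.
Total = 3.

3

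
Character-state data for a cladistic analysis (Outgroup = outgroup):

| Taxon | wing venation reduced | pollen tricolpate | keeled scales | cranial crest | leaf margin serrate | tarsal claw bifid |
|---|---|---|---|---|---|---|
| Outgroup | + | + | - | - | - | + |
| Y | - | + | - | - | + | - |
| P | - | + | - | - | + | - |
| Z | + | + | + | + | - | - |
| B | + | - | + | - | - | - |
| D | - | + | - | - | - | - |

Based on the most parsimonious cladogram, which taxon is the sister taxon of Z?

B

Character polarity is set by the outgroup: the derived state is whichever differs from the outgroup's state, so for wing venation reduced, pollen tricolpate, tarsal claw bifid the derived state is '-', and for the remaining characters it is '+'.
Only D, P, and Y show the derived state '-' for wing venation reduced, supporting them as a clade.
pollen tricolpate (derived state '-') is unique to B (autapomorphy; uninformative for grouping).
keeled scales (derived state '+') is shared by B and Z — a synapomorphy uniting that clade.
cranial crest: derived state '+' in Z only — an autapomorphy, so it tells us nothing about relationships among taxa.
leaf margin serrate: derived state '+' in P and Y only — synapomorphy for {P, Y}.
All ingroup taxa share the derived state '-' for tarsal claw bifid; it defines the ingroup but does not resolve relationships within it.
Most parsimonious ingroup topology: (((Y,P),D),(Z,B)).
Z and B form a cherry on this tree, so they are sister taxa.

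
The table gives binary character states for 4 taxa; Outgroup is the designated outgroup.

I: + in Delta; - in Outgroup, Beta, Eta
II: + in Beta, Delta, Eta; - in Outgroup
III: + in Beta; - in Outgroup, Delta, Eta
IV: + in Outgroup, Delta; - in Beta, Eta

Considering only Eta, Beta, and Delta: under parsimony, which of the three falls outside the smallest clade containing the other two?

Character polarity is set by the outgroup: the derived state is whichever differs from the outgroup's state, so for IV the derived state is '-', and for the remaining characters it is '+'.
I: derived state '+' in Delta only — an autapomorphy, so it tells us nothing about relationships among taxa.
II (derived state '+') is shared by all ingroup taxa — unites the whole ingroup.
III (derived state '+') is unique to Beta (autapomorphy; uninformative for grouping).
IV (derived state '-') is shared by Beta and Eta — a synapomorphy uniting that clade.
Most parsimonious ingroup topology: ((Beta,Eta),Delta).
Eta and Beta share a more recent common ancestor with each other than either does with Delta, so Delta is the least closely related of the three.

Delta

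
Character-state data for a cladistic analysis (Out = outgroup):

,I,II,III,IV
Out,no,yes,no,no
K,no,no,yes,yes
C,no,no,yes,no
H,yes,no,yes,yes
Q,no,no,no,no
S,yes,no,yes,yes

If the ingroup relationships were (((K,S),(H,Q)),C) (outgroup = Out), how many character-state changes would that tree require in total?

7

Map each character onto (((K,S),(H,Q)),C) (rooted by Out) and count the minimum state changes it requires (Fitch parsimony):
I: 2; II: 1; III: 2; IV: 2.
Total tree length = 7.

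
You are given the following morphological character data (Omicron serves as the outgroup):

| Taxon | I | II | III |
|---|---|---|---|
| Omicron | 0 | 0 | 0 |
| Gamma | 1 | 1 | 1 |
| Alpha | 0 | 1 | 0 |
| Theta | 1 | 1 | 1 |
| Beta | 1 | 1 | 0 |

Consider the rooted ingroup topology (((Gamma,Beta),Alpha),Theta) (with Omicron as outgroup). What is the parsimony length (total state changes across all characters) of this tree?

5

Map each character onto (((Gamma,Beta),Alpha),Theta) (rooted by Omicron) and count the minimum state changes it requires (Fitch parsimony):
I: 2; II: 1; III: 2.
Total tree length = 5.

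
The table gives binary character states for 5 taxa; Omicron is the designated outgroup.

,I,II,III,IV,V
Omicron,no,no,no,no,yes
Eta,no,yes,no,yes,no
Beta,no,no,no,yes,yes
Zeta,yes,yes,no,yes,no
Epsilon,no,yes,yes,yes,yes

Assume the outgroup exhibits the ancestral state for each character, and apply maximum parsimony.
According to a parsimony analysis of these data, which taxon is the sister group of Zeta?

Eta

Character polarity is set by the outgroup: the derived state is whichever differs from the outgroup's state, so for V the derived state is 'no', and for the remaining characters it is 'yes'.
I: derived state 'yes' in Zeta only — an autapomorphy, so it tells us nothing about relationships among taxa.
II: derived state 'yes' in Epsilon, Eta, and Zeta only — synapomorphy for {Epsilon, Eta, Zeta}.
III: derived state 'yes' in Epsilon only — an autapomorphy, so it tells us nothing about relationships among taxa.
IV (derived state 'yes') is shared by all ingroup taxa — unites the whole ingroup.
Only Eta and Zeta show the derived state 'no' for V, supporting them as a clade.
Most parsimonious ingroup topology: (((Eta,Zeta),Epsilon),Beta).
Zeta and Eta form a cherry on this tree, so they are sister taxa.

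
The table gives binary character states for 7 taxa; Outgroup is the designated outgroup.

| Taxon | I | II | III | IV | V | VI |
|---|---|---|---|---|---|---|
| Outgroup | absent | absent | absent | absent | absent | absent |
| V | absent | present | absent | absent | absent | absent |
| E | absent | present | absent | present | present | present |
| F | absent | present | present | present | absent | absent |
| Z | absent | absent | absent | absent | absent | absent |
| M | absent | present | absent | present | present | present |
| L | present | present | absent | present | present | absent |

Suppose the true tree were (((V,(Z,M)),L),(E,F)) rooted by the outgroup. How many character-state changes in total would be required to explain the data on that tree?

12

Map each character onto (((V,(Z,M)),L),(E,F)) (rooted by Outgroup) and count the minimum state changes it requires (Fitch parsimony):
I: 1; II: 2; III: 1; IV: 3; V: 3; VI: 2.
Total tree length = 12.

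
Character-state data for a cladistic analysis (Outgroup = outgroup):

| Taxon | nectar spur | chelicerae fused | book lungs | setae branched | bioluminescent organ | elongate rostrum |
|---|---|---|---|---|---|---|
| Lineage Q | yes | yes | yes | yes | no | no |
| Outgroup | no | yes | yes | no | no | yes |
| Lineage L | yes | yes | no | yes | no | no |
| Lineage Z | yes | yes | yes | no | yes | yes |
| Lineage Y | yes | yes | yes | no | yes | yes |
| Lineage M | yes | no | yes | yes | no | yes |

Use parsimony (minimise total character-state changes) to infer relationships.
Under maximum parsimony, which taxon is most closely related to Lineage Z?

Lineage Y

Character polarity is set by the outgroup: the derived state is whichever differs from the outgroup's state, so for chelicerae fused, book lungs, elongate rostrum the derived state is 'no', and for the remaining characters it is 'yes'.
All ingroup taxa share the derived state 'yes' for nectar spur; it defines the ingroup but does not resolve relationships within it.
chelicerae fused (derived state 'no') is unique to Lineage M (autapomorphy; uninformative for grouping).
book lungs: derived state 'no' in Lineage L only — an autapomorphy, so it tells us nothing about relationships among taxa.
setae branched (derived state 'yes') is shared by Lineage L, Lineage M, and Lineage Q — a synapomorphy uniting that clade.
bioluminescent organ (derived state 'yes') is shared by Lineage Y and Lineage Z — a synapomorphy uniting that clade.
elongate rostrum: derived state 'no' in Lineage L and Lineage Q only — synapomorphy for {Lineage L, Lineage Q}.
Most parsimonious ingroup topology: (((Lineage L,Lineage Q),Lineage M),(Lineage Z,Lineage Y)).
Lineage Z and Lineage Y form a cherry on this tree, so they are sister taxa.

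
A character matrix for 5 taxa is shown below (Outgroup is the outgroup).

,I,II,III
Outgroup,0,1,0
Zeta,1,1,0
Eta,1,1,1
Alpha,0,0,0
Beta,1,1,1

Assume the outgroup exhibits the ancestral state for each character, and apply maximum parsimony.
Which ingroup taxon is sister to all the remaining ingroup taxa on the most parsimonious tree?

Alpha

Character polarity is set by the outgroup: the derived state is whichever differs from the outgroup's state, so for II the derived state is '0', and for the remaining characters it is '1'.
I: derived state '1' in Beta, Eta, and Zeta only — synapomorphy for {Beta, Eta, Zeta}.
II: derived state '0' in Alpha only — an autapomorphy, so it tells us nothing about relationships among taxa.
Only Beta and Eta show the derived state '1' for III, supporting them as a clade.
Most parsimonious ingroup topology: ((Zeta,(Eta,Beta)),Alpha).
Alpha is sister to the clade containing all other ingroup taxa, so it is the earliest-diverging (most basal) ingroup lineage.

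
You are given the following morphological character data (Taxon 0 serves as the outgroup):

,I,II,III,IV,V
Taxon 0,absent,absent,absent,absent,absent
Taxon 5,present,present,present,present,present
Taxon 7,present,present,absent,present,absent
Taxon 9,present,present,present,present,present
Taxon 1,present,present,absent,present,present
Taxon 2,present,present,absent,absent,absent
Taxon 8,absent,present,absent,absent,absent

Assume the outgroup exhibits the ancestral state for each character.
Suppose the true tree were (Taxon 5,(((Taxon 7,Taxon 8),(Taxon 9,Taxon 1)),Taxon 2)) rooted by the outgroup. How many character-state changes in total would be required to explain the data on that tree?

Map each character onto (Taxon 5,(((Taxon 7,Taxon 8),(Taxon 9,Taxon 1)),Taxon 2)) (rooted by Taxon 0) and count the minimum state changes it requires (Fitch parsimony):
I: 2; II: 1; III: 2; IV: 3; V: 2.
Total tree length = 10.

10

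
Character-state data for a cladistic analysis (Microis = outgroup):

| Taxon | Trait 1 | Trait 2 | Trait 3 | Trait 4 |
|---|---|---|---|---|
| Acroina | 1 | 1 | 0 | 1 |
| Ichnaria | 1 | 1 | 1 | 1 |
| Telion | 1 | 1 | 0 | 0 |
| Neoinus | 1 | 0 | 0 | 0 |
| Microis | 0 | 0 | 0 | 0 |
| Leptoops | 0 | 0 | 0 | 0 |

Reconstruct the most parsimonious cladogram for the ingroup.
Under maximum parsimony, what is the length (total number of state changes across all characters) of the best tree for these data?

4

The outgroup has state '0' for every character, so '1' is the derived state throughout.
Trait 1: derived state '1' in Acroina, Ichnaria, Neoinus, and Telion only — synapomorphy for {Acroina, Ichnaria, Neoinus, Telion}.
Trait 2 (derived state '1') is shared by Acroina, Ichnaria, and Telion — a synapomorphy uniting that clade.
Trait 3: derived state '1' in Ichnaria only — an autapomorphy, so it tells us nothing about relationships among taxa.
Only Acroina and Ichnaria show the derived state '1' for Trait 4, supporting them as a clade.
Most parsimonious ingroup topology: ((Neoinus,((Acroina,Ichnaria),Telion)),Leptoops).
Changes per character on this tree: Trait 1: 1; Trait 2: 1; Trait 3: 1; Trait 4: 1.
Total = 4.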